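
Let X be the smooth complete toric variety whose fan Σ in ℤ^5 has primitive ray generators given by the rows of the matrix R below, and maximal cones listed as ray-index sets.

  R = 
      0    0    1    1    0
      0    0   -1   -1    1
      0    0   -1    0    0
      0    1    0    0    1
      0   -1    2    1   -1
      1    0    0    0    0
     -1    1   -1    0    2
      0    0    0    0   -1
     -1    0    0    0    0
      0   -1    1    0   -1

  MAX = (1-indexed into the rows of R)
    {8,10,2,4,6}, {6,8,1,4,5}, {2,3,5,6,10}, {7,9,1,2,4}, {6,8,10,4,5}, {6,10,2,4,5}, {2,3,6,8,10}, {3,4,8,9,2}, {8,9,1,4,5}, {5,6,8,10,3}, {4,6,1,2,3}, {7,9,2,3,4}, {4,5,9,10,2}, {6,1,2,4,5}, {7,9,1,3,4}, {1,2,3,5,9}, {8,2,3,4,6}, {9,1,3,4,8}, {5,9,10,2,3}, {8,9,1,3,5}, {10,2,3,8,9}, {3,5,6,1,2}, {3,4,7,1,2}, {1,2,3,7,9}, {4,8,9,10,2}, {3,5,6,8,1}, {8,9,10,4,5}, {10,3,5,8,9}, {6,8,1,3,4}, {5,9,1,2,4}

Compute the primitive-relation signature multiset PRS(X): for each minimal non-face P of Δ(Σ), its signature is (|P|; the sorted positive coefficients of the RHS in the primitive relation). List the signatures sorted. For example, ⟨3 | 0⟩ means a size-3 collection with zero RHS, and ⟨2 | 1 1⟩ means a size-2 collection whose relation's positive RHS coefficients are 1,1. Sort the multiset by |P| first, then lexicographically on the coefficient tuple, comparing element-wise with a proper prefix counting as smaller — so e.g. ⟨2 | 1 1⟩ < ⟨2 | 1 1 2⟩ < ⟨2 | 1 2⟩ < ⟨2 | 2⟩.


|primitive collections| = 11. Relations:

  • {6,9}:  v_{6} + v_{9} = 0  ⇒ sig = ⟨2 | 0⟩
  • {1,10}:  v_{1} + v_{10} = v_{5}  ⇒ sig = ⟨2 | 1⟩
  • {7,8}:  v_{7} + v_{8} = v_{3} + v_{4} + v_{9}  ⇒ sig = ⟨2 | 1 1 1⟩
  • {7,10}:  v_{7} + v_{10} = v_{1} + v_{2} + v_{9}  ⇒ sig = ⟨2 | 1 1 1⟩
  • {6,7}:  v_{6} + v_{7} = v_{1} + v_{2} + v_{3} + v_{4}  ⇒ sig = ⟨2 | 1 1 1 1⟩
  • {5,7}:  v_{5} + v_{7} = 2·v_{1} + v_{2} + v_{9}  ⇒ sig = ⟨2 | 1 1 2⟩
  • {1,2,8}:  v_{1} + v_{2} + v_{8} = 0  ⇒ sig = ⟨3 | 0⟩
  • {3,4,10}:  v_{3} + v_{4} + v_{10} = 0  ⇒ sig = ⟨3 | 0⟩
  • {2,5,8}:  v_{2} + v_{5} + v_{8} = v_{10}  ⇒ sig = ⟨3 | 1⟩
  • {3,4,5}:  v_{3} + v_{4} + v_{5} = v_{1}  ⇒ sig = ⟨3 | 1⟩
  • {1,2,3,4,9}:  v_{1} + v_{2} + v_{3} + v_{4} + v_{9} = v_{7}  ⇒ sig = ⟨5 | 1⟩

Hence PRS(X_Σ) =
    ⟨2 | 0⟩
    ⟨2 | 1⟩
    ⟨2 | 1 1 1⟩
    ⟨2 | 1 1 1⟩
    ⟨2 | 1 1 1 1⟩
    ⟨2 | 1 1 2⟩
    ⟨3 | 0⟩
    ⟨3 | 0⟩
    ⟨3 | 1⟩
    ⟨3 | 1⟩
    ⟨5 | 1⟩


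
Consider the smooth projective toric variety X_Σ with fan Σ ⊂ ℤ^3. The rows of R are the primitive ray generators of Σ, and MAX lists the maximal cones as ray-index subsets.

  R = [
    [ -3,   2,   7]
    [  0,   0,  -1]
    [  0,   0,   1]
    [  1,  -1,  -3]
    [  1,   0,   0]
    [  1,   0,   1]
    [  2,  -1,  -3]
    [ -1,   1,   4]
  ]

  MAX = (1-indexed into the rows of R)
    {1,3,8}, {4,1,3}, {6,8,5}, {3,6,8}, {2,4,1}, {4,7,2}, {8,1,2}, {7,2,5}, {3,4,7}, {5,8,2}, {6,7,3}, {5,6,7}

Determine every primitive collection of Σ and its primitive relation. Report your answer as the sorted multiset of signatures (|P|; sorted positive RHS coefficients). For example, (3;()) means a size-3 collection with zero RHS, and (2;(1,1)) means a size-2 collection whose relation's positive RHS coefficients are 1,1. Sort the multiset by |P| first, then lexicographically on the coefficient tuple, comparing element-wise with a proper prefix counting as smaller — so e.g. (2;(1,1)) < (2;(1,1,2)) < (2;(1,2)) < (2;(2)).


Δ(Σ) — 8 vertices, 10 min non-faces:

  P = {2,3}:  v_{2} + v_{3} = 0 — sig = (2;())
  P = {1,7}:  v_{1} + v_{7} = v_{8} — sig = (2;(1))
  P = {2,6}:  v_{2} + v_{6} = v_{5} — sig = (2;(1))
  P = {3,5}:  v_{3} + v_{5} = v_{6} — sig = (2;(1))
  P = {4,5}:  v_{4} + v_{5} = v_{7} — sig = (2;(1))
  P = {4,8}:  v_{4} + v_{8} = v_{3} — sig = (2;(1))
  P = {7,8}:  v_{7} + v_{8} = v_{6} — sig = (2;(1))
  P = {4,6}:  v_{4} + v_{6} = v_{3} + v_{7} — sig = (2;(1,1))
  P = {1,5}:  v_{1} + v_{5} = v_{2} + 2·v_{8} — sig = (2;(1,2))
  P = {1,6}:  v_{1} + v_{6} = 2·v_{8} — sig = (2;(2))

Signatures (|P|; sorted positive RHS coefficients), sorted:
    (2;())
    (2;(1))
    (2;(1))
    (2;(1))
    (2;(1))
    (2;(1))
    (2;(1))
    (2;(1,1))
    (2;(1,2))
    (2;(2))


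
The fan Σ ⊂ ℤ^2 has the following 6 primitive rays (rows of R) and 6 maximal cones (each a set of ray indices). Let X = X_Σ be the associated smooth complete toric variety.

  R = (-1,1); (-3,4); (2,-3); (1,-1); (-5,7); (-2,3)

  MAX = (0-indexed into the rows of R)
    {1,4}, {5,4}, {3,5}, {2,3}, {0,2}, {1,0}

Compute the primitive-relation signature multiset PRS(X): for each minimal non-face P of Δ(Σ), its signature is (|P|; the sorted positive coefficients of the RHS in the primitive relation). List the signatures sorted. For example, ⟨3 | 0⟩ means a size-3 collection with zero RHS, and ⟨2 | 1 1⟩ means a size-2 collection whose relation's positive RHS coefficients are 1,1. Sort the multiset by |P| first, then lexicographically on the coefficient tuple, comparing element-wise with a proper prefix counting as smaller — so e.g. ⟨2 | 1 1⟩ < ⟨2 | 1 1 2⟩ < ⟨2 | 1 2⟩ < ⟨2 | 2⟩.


Σ has 9 primitive collections:

  P={0,3}:  v_{0} + v_{3} = 0  so sig = ⟨2 | 0⟩
  P={2,5}:  v_{2} + v_{5} = 0  so sig = ⟨2 | 0⟩
  P={0,5}:  v_{0} + v_{5} = v_{1}  so sig = ⟨2 | 1⟩
  P={1,2}:  v_{1} + v_{2} = v_{0}  so sig = ⟨2 | 1⟩
  P={1,3}:  v_{1} + v_{3} = v_{5}  so sig = ⟨2 | 1⟩
  P={1,5}:  v_{1} + v_{5} = v_{4}  so sig = ⟨2 | 1⟩
  P={2,4}:  v_{2} + v_{4} = v_{1}  so sig = ⟨2 | 1⟩
  P={0,4}:  v_{0} + v_{4} = 2·v_{1}  so sig = ⟨2 | 2⟩
  P={3,4}:  v_{3} + v_{4} = 2·v_{5}  so sig = ⟨2 | 2⟩

so the primitive-relation signature multiset is
[⟨2 | 0⟩, ⟨2 | 0⟩, ⟨2 | 1⟩, ⟨2 | 1⟩, ⟨2 | 1⟩, ⟨2 | 1⟩, ⟨2 | 1⟩, ⟨2 | 2⟩, ⟨2 | 2⟩]


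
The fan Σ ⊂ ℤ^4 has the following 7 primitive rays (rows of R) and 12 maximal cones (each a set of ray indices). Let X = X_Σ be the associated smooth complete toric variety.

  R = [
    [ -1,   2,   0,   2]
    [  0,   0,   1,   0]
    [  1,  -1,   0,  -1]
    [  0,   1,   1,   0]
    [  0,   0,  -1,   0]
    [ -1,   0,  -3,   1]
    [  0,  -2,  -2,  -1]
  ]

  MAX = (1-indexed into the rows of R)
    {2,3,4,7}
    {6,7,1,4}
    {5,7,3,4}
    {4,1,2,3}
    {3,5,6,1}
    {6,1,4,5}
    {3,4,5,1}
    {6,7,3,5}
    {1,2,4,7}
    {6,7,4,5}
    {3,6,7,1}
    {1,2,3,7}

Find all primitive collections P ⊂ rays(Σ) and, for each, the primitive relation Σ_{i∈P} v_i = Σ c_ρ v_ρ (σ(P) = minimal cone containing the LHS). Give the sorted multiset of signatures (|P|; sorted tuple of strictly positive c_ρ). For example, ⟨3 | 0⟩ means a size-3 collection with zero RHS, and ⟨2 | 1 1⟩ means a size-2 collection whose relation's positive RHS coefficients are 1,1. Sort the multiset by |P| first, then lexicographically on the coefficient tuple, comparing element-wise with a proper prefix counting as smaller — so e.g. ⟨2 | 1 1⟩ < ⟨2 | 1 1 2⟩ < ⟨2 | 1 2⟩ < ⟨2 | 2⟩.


Primitive collections (5):

  P={2,5}:  v_{2} + v_{5} = 0  so sig = ⟨2 | 0⟩
  P={2,6}:  v_{2} + v_{6} = v_{1} + v_{7}  so sig = ⟨2 | 1 1⟩
  P={1,5,7}:  v_{1} + v_{5} + v_{7} = v_{6}  so sig = ⟨3 | 1⟩
  P={3,4,6}:  v_{3} + v_{4} + v_{6} = 2·v_{5}  so sig = ⟨3 | 2⟩
  P={1,3,4,7}:  v_{1} + v_{3} + v_{4} + v_{7} = v_{5}  so sig = ⟨4 | 1⟩

Hence PRS(X_Σ) =
{ ⟨2 | 0⟩,  ⟨2 | 1 1⟩,  ⟨3 | 1⟩,  ⟨3 | 2⟩,  ⟨4 | 1⟩ }


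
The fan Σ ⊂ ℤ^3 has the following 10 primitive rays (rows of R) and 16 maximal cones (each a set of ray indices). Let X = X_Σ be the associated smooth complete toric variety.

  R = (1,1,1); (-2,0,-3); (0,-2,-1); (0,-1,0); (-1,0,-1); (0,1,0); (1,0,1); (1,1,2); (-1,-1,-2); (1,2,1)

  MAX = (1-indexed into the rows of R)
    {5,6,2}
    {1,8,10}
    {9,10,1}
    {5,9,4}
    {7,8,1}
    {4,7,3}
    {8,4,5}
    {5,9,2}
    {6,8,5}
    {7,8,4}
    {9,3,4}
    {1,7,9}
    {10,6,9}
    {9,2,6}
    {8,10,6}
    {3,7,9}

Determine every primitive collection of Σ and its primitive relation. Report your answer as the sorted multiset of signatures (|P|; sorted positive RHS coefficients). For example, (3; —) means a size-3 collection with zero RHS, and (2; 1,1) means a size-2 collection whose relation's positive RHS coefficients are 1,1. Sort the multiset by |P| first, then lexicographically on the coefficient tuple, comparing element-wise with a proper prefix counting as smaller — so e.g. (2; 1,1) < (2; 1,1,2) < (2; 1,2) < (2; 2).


|primitive collections| = 23. Relations:

  P={4,6}:  v_{4} + v_{6} = 0  ⟹  sig = (2; —)
  P={5,7}:  v_{5} + v_{7} = 0  ⟹  sig = (2; —)
  P={8,9}:  v_{8} + v_{9} = 0  ⟹  sig = (2; —)
  P={1,4}:  v_{1} + v_{4} = v_{7}  ⟹  sig = (2; 1)
  P={1,5}:  v_{1} + v_{5} = v_{6}  ⟹  sig = (2; 1)
  P={1,6}:  v_{1} + v_{6} = v_{10}  ⟹  sig = (2; 1)
  P={4,10}:  v_{4} + v_{10} = v_{1}  ⟹  sig = (2; 1)
  P={6,7}:  v_{6} + v_{7} = v_{1}  ⟹  sig = (2; 1)
  P={2,4}:  v_{2} + v_{4} = v_{5} + v_{9}  ⟹  sig = (2; 1,1)
  P={2,7}:  v_{2} + v_{7} = v_{6} + v_{9}  ⟹  sig = (2; 1,1)
  P={2,8}:  v_{2} + v_{8} = v_{5} + v_{6}  ⟹  sig = (2; 1,1)
  P={3,5}:  v_{3} + v_{5} = v_{4} + v_{9}  ⟹  sig = (2; 1,1)
  P={3,6}:  v_{3} + v_{6} = v_{7} + v_{9}  ⟹  sig = (2; 1,1)
  P={3,8}:  v_{3} + v_{8} = v_{4} + v_{7}  ⟹  sig = (2; 1,1)
  P={3,10}:  v_{3} + v_{10} = v_{1} + v_{7} + v_{9}  ⟹  sig = (2; 1,1,1)
  P={1,2}:  v_{1} + v_{2} = 2·v_{6} + v_{9}  ⟹  sig = (2; 1,2)
  P={1,3}:  v_{1} + v_{3} = 2·v_{7} + v_{9}  ⟹  sig = (2; 1,2)
  P={2,10}:  v_{2} + v_{10} = 3·v_{6} + v_{9}  ⟹  sig = (2; 1,3)
  P={2,3}:  v_{2} + v_{3} = 2·v_{9}  ⟹  sig = (2; 2)
  P={5,10}:  v_{5} + v_{10} = 2·v_{6}  ⟹  sig = (2; 2)
  P={7,10}:  v_{7} + v_{10} = 2·v_{1}  ⟹  sig = (2; 2)
  P={4,7,9}:  v_{4} + v_{7} + v_{9} = v_{3}  ⟹  sig = (3; 1)
  P={5,6,9}:  v_{5} + v_{6} + v_{9} = v_{2}  ⟹  sig = (3; 1)

Signatures (|P|; sorted positive RHS coefficients), sorted:
[(2; —), (2; —), (2; —), (2; 1), (2; 1), (2; 1), (2; 1), (2; 1), (2; 1,1), (2; 1,1), (2; 1,1), (2; 1,1), (2; 1,1), (2; 1,1), (2; 1,1,1), (2; 1,2), (2; 1,2), (2; 1,3), (2; 2), (2; 2), (2; 2), (3; 1), (3; 1)]


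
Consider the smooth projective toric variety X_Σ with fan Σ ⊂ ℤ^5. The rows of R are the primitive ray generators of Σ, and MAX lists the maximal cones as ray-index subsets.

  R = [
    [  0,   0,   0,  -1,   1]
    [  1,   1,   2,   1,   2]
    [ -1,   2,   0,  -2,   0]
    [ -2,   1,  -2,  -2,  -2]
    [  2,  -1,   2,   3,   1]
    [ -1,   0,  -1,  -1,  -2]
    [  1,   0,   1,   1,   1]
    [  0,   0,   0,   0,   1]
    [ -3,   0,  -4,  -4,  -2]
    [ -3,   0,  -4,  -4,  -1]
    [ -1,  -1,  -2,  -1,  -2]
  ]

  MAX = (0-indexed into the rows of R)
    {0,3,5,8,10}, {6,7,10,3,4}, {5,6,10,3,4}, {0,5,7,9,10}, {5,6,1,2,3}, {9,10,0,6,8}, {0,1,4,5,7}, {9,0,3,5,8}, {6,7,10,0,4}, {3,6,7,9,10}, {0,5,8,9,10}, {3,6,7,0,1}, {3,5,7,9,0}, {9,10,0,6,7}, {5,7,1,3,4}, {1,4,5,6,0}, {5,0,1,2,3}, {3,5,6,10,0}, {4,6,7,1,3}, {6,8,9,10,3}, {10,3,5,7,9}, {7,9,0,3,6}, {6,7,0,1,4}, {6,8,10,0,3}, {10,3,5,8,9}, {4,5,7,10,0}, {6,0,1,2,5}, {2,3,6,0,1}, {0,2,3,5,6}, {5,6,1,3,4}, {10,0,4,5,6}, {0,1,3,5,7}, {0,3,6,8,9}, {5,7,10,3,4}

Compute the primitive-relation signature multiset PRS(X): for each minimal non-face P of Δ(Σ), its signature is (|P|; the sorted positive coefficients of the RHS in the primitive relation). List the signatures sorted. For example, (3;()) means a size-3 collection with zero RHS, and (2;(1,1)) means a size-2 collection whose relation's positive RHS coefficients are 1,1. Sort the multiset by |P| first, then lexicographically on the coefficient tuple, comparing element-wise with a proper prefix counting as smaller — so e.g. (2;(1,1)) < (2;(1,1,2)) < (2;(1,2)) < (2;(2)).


Primitive collections (18):

  P = {1,10}:  v_{1} + v_{10} = 0  so sig = (2;())
  P = {7,8}:  v_{7} + v_{8} = v_{9}  so sig = (2;(1))
  P = {4,8}:  v_{4} + v_{8} = v_{7} + v_{10}  so sig = (2;(1,1))
  P = {1,8}:  v_{1} + v_{8} = v_{0} + v_{3} + v_{7}  so sig = (2;(1,1,1))
  P = {2,4}:  v_{2} + v_{4} = v_{1} + v_{5} + v_{6}  so sig = (2;(1,1,1))
  P = {2,7}:  v_{2} + v_{7} = v_{0} + v_{1} + v_{3}  so sig = (2;(1,1,1))
  P = {2,10}:  v_{2} + v_{10} = v_{0} + v_{3} + v_{5} + v_{6}  so sig = (2;(1,1,1,1))
  P = {1,9}:  v_{1} + v_{9} = v_{0} + v_{3} + 2·v_{7}  so sig = (2;(1,1,2))
  P = {4,9}:  v_{4} + v_{9} = 2·v_{7} + v_{10}  so sig = (2;(1,2))
  P = {2,9}:  v_{2} + v_{9} = 2·v_{0} + 2·v_{3} + v_{7}  so sig = (2;(1,2,2))
  P = {2,8}:  v_{2} + v_{8} = 2·v_{0} + 2·v_{3}  so sig = (2;(2,2))
  P = {0,3,4}:  v_{0} + v_{3} + v_{4} = 0  so sig = (3;())
  P = {5,6,7}:  v_{5} + v_{6} + v_{7} = 0  so sig = (3;())
  P = {5,6,9}:  v_{5} + v_{6} + v_{9} = v_{8}  so sig = (3;(1))
  P = {5,6,8}:  v_{5} + v_{6} + v_{8} = v_{0} + v_{3} + v_{10}  so sig = (3;(1,1,1))
  P = {0,3,7,10}:  v_{0} + v_{3} + v_{7} + v_{10} = v_{8}  so sig = (4;(1))
  P = {0,3,9,10}:  v_{0} + v_{3} + v_{9} + v_{10} = 2·v_{8}  so sig = (4;(2))
  P = {0,1,3,5,6}:  v_{0} + v_{1} + v_{3} + v_{5} + v_{6} = v_{2}  so sig = (5;(1))

Hence PRS(X_Σ) =
    (2;())
    (2;(1))
    (2;(1,1))
    (2;(1,1,1))
    (2;(1,1,1))
    (2;(1,1,1))
    (2;(1,1,1,1))
    (2;(1,1,2))
    (2;(1,2))
    (2;(1,2,2))
    (2;(2,2))
    (3;())
    (3;())
    (3;(1))
    (3;(1,1,1))
    (4;(1))
    (4;(2))
    (5;(1))


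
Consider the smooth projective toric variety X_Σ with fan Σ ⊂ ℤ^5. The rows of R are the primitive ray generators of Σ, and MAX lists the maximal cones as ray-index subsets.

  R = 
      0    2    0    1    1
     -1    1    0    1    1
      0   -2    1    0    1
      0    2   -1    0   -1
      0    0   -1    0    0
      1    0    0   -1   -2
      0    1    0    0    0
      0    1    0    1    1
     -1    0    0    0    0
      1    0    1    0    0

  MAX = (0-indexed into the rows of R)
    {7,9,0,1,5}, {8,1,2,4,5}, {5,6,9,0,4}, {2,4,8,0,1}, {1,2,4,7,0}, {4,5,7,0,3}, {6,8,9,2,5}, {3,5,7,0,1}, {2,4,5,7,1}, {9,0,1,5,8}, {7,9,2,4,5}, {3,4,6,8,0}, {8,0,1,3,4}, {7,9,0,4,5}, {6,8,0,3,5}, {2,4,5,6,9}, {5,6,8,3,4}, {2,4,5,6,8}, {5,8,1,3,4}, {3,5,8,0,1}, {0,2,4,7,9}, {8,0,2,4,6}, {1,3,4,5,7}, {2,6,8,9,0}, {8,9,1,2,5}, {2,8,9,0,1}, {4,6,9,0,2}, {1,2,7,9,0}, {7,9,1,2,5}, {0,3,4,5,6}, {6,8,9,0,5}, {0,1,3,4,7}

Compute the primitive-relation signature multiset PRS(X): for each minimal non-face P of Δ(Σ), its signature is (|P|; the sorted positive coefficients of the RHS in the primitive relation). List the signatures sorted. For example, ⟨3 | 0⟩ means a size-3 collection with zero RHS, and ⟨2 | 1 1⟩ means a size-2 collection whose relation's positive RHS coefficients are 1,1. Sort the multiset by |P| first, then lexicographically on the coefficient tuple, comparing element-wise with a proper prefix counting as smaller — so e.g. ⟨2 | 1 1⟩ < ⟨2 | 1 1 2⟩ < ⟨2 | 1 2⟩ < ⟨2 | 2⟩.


Δ(Σ) — 10 vertices, 10 min non-faces:

  • {2,3}:  v_{2} + v_{3} = 0  so sig = ⟨2 | 0⟩
  • {6,7}:  v_{6} + v_{7} = v_{0}  so sig = ⟨2 | 1⟩
  • {7,8}:  v_{7} + v_{8} = v_{1}  so sig = ⟨2 | 1⟩
  • {1,6}:  v_{1} + v_{6} = v_{0} + v_{8}  so sig = ⟨2 | 1 1⟩
  • {3,9}:  v_{3} + v_{9} = v_{0} + v_{5}  so sig = ⟨2 | 1 1⟩
  • {4,8,9}:  v_{4} + v_{8} + v_{9} = 0  so sig = ⟨3 | 0⟩
  • {0,2,5}:  v_{0} + v_{2} + v_{5} = v_{9}  so sig = ⟨3 | 1⟩
  • {1,4,9}:  v_{1} + v_{4} + v_{9} = v_{7}  so sig = ⟨3 | 1⟩
  • {0,4,5,8}:  v_{0} + v_{4} + v_{5} + v_{8} = v_{3}  so sig = ⟨4 | 1⟩
  • {0,1,4,5}:  v_{0} + v_{1} + v_{4} + v_{5} = v_{3} + v_{7}  so sig = ⟨4 | 1 1⟩

Hence PRS(X_Σ) =
    |P|=2: 5 collections, coeffs (), (1), (1), (1,1), (1,1)
    |P|=3: 3 collections, coeffs (), (1), (1)
    |P|=4: 2 collections, coeffs (1), (1,1)


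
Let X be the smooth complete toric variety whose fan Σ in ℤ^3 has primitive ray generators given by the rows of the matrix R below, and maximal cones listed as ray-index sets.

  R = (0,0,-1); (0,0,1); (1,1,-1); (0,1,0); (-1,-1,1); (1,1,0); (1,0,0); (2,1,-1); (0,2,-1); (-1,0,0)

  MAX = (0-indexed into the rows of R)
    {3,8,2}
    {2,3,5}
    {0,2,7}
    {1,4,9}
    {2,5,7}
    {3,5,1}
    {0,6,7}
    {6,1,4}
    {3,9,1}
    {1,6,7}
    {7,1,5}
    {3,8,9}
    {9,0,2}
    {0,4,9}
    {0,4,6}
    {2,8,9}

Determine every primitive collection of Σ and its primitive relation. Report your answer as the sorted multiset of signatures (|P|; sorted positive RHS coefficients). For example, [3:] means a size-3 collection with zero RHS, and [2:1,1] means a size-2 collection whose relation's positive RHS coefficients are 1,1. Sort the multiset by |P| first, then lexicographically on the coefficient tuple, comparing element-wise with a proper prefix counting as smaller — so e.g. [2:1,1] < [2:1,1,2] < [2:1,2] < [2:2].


22 collections generate NE(X_Σ); each relation:

  {0,1}:  v_{0} + v_{1} = 0  ⇒ sig = [2:]
  {2,4}:  v_{2} + v_{4} = 0  ⇒ sig = [2:]
  {6,9}:  v_{6} + v_{9} = 0  ⇒ sig = [2:]
  {0,5}:  v_{0} + v_{5} = v_{2}  ⇒ sig = [2:1]
  {1,2}:  v_{1} + v_{2} = v_{5}  ⇒ sig = [2:1]
  {2,6}:  v_{2} + v_{6} = v_{7}  ⇒ sig = [2:1]
  {3,6}:  v_{3} + v_{6} = v_{5}  ⇒ sig = [2:1]
  {4,5}:  v_{4} + v_{5} = v_{1}  ⇒ sig = [2:1]
  {4,7}:  v_{4} + v_{7} = v_{6}  ⇒ sig = [2:1]
  {5,9}:  v_{5} + v_{9} = v_{3}  ⇒ sig = [2:1]
  {7,9}:  v_{7} + v_{9} = v_{2}  ⇒ sig = [2:1]
  {0,3}:  v_{0} + v_{3} = v_{2} + v_{9}  ⇒ sig = [2:1,1]
  {3,4}:  v_{3} + v_{4} = v_{1} + v_{9}  ⇒ sig = [2:1,1]
  {3,7}:  v_{3} + v_{7} = v_{2} + v_{5}  ⇒ sig = [2:1,1]
  {4,8}:  v_{4} + v_{8} = v_{3} + v_{9}  ⇒ sig = [2:1,1]
  {5,6}:  v_{5} + v_{6} = v_{1} + v_{7}  ⇒ sig = [2:1,1]
  {6,8}:  v_{6} + v_{8} = v_{2} + v_{3}  ⇒ sig = [2:1,1]
  {5,8}:  v_{5} + v_{8} = v_{2} + 2·v_{3}  ⇒ sig = [2:1,2]
  {7,8}:  v_{7} + v_{8} = 2·v_{2} + v_{3}  ⇒ sig = [2:1,2]
  {1,8}:  v_{1} + v_{8} = 2·v_{3}  ⇒ sig = [2:2]
  {0,8}:  v_{0} + v_{8} = 2·v_{2} + 2·v_{9}  ⇒ sig = [2:2,2]
  {2,3,9}:  v_{2} + v_{3} + v_{9} = v_{8}  ⇒ sig = [3:1]

Hence PRS(X_Σ) =
[[2:], [2:], [2:], [2:1], [2:1], [2:1], [2:1], [2:1], [2:1], [2:1], [2:1], [2:1,1], [2:1,1], [2:1,1], [2:1,1], [2:1,1], [2:1,1], [2:1,2], [2:1,2], [2:2], [2:2,2], [3:1]]


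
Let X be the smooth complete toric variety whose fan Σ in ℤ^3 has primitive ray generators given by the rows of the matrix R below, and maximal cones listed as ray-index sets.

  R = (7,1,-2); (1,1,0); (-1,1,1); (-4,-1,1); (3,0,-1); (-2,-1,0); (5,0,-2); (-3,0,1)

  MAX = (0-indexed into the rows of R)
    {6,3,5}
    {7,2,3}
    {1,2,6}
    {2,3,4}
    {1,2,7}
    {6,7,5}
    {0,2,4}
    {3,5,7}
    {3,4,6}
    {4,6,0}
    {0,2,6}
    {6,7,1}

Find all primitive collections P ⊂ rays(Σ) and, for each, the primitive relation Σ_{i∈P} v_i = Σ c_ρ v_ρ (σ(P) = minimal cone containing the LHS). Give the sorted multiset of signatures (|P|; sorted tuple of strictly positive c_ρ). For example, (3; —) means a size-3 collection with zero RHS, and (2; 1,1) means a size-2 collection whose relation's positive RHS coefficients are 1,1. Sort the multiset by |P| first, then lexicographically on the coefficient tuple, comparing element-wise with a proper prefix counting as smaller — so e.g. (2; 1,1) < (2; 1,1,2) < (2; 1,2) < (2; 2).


The 14 primitive collections of Σ (r=8, n=3):

  P = {4,7}:  v_{4} + v_{7} = 0 — sig = (2; —)
  P = {0,3}:  v_{0} + v_{3} = v_{4} — sig = (2; 1)
  P = {0,5}:  v_{0} + v_{5} = v_{6} — sig = (2; 1)
  P = {1,3}:  v_{1} + v_{3} = v_{7} — sig = (2; 1)
  P = {2,5}:  v_{2} + v_{5} = v_{7} — sig = (2; 1)
  P = {0,7}:  v_{0} + v_{7} = v_{2} + v_{6} — sig = (2; 1,1)
  P = {1,4}:  v_{1} + v_{4} = v_{2} + v_{6} — sig = (2; 1,1)
  P = {4,5}:  v_{4} + v_{5} = v_{3} + v_{6} — sig = (2; 1,1)
  P = {1,5}:  v_{1} + v_{5} = v_{6} + 2·v_{7} — sig = (2; 1,2)
  P = {0,1}:  v_{0} + v_{1} = 2·v_{2} + 2·v_{6} — sig = (2; 2,2)
  P = {2,3,6}:  v_{2} + v_{3} + v_{6} = 0 — sig = (3; —)
  P = {2,4,6}:  v_{2} + v_{4} + v_{6} = v_{0} — sig = (3; 1)
  P = {2,6,7}:  v_{2} + v_{6} + v_{7} = v_{1} — sig = (3; 1)
  P = {3,6,7}:  v_{3} + v_{6} + v_{7} = v_{5} — sig = (3; 1)

Sorted signature multiset PRS(X):
    (2; —)
    (2; 1)
    (2; 1)
    (2; 1)
    (2; 1)
    (2; 1,1)
    (2; 1,1)
    (2; 1,1)
    (2; 1,2)
    (2; 2,2)
    (3; —)
    (3; 1)
    (3; 1)
    (3; 1)


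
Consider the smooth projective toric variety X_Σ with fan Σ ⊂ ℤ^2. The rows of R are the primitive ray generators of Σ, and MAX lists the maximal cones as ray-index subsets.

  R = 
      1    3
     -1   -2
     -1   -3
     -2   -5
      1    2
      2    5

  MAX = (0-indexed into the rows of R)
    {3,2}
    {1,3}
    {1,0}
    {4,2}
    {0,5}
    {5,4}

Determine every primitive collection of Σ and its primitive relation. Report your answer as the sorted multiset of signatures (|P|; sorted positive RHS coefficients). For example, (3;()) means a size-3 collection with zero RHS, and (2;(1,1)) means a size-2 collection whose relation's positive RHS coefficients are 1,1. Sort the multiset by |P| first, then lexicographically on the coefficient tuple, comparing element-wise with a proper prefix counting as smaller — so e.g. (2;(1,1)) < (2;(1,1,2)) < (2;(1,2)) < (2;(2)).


9 collections generate NE(X_Σ); each relation:

  • {0,2}:  v_{0} + v_{2} = 0  ⇒ sig = (2;())
  • {1,4}:  v_{1} + v_{4} = 0  ⇒ sig = (2;())
  • {3,5}:  v_{3} + v_{5} = 0  ⇒ sig = (2;())
  • {0,3}:  v_{0} + v_{3} = v_{1}  ⇒ sig = (2;(1))
  • {0,4}:  v_{0} + v_{4} = v_{5}  ⇒ sig = (2;(1))
  • {1,2}:  v_{1} + v_{2} = v_{3}  ⇒ sig = (2;(1))
  • {1,5}:  v_{1} + v_{5} = v_{0}  ⇒ sig = (2;(1))
  • {2,5}:  v_{2} + v_{5} = v_{4}  ⇒ sig = (2;(1))
  • {3,4}:  v_{3} + v_{4} = v_{2}  ⇒ sig = (2;(1))

Sorted signature multiset PRS(X):
{ (2;()) ×3,  (2;(1)) ×6 }


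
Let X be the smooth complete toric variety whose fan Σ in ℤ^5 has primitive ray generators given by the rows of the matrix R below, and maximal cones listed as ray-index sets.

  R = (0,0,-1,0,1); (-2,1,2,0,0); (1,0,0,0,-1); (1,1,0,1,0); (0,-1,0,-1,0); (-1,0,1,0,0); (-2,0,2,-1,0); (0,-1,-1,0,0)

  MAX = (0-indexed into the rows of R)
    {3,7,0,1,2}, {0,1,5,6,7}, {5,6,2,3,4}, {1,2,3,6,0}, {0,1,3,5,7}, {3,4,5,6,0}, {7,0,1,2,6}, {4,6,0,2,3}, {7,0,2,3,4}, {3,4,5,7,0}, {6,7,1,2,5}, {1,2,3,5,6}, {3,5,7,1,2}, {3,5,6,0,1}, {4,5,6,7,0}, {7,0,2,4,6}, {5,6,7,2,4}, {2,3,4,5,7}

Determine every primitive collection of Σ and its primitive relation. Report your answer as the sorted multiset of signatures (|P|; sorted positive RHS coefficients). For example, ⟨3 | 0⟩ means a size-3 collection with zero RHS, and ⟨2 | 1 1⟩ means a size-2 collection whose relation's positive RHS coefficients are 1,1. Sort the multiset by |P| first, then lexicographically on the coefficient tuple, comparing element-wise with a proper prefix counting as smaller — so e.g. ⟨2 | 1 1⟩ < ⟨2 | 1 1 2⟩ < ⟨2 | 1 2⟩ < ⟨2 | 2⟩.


|primitive collections| = 3. Relations:

  {1,4}:  v_{1} + v_{4} = v_{6} — sig = ⟨2 | 1⟩
  {0,2,5}:  v_{0} + v_{2} + v_{5} = 0 — sig = ⟨3 | 0⟩
  {3,6,7}:  v_{3} + v_{6} + v_{7} = v_{5} — sig = ⟨3 | 1⟩

Hence PRS(X_Σ) =
    ⟨2 | 1⟩
    ⟨3 | 0⟩
    ⟨3 | 1⟩


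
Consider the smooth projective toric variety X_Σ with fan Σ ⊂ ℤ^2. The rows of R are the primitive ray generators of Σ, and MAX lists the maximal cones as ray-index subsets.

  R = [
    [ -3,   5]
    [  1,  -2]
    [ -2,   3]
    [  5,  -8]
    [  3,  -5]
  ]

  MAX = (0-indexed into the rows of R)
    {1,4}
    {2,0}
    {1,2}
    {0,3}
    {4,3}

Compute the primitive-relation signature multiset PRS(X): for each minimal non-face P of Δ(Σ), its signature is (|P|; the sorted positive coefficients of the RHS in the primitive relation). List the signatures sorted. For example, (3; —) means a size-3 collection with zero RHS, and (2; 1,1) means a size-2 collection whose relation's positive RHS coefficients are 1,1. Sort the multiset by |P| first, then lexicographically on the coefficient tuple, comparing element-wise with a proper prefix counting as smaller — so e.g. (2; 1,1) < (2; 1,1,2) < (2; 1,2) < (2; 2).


Δ(Σ) — 5 vertices, 5 min non-faces:

  P = {0,4}:  v_{0} + v_{4} = 0  →  sig = (2; —)
  P = {0,1}:  v_{0} + v_{1} = v_{2}  →  sig = (2; 1)
  P = {2,3}:  v_{2} + v_{3} = v_{4}  →  sig = (2; 1)
  P = {2,4}:  v_{2} + v_{4} = v_{1}  →  sig = (2; 1)
  P = {1,3}:  v_{1} + v_{3} = 2·v_{4}  →  sig = (2; 2)

Signatures (|P|; sorted positive RHS coefficients), sorted:
    |P|=2: 5 collections, coeffs (), (1), (1), (1), (2)


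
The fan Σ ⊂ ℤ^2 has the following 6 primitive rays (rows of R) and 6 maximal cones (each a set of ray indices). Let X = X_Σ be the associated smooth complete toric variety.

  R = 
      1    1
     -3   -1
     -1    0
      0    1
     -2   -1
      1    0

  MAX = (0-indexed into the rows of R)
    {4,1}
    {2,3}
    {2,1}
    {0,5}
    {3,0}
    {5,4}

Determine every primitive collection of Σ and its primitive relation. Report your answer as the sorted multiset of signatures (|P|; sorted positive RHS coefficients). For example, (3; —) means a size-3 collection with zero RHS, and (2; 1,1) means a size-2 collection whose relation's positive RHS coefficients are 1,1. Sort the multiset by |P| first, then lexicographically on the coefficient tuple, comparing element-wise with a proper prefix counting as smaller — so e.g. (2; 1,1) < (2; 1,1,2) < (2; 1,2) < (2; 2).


Σ has 9 primitive collections:

  P = {2,5}:  v_{2} + v_{5} = 0  ⟹  sig = (2; —)
  P = {0,2}:  v_{0} + v_{2} = v_{3}  ⟹  sig = (2; 1)
  P = {0,4}:  v_{0} + v_{4} = v_{2}  ⟹  sig = (2; 1)
  P = {1,5}:  v_{1} + v_{5} = v_{4}  ⟹  sig = (2; 1)
  P = {2,4}:  v_{2} + v_{4} = v_{1}  ⟹  sig = (2; 1)
  P = {3,5}:  v_{3} + v_{5} = v_{0}  ⟹  sig = (2; 1)
  P = {0,1}:  v_{0} + v_{1} = 2·v_{2}  ⟹  sig = (2; 2)
  P = {3,4}:  v_{3} + v_{4} = 2·v_{2}  ⟹  sig = (2; 2)
  P = {1,3}:  v_{1} + v_{3} = 3·v_{2}  ⟹  sig = (2; 3)

Signatures (|P|; sorted positive RHS coefficients), sorted:
{ (2; —),  (2; 1) ×5,  (2; 2) ×2,  (2; 3) }


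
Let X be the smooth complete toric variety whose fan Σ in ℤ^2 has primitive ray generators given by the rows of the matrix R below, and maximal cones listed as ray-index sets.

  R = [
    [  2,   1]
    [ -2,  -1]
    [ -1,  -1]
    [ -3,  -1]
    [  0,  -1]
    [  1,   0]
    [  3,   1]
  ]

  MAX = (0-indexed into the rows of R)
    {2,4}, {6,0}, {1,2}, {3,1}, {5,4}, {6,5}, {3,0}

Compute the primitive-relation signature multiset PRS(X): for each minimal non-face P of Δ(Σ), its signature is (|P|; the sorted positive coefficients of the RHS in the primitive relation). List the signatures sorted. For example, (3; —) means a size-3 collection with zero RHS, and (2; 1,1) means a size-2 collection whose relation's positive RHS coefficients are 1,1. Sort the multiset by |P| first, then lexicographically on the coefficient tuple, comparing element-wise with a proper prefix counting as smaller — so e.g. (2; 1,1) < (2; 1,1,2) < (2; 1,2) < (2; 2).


14 collections generate NE(X_Σ); each relation:

  • {0,1}:  v_{0} + v_{1} = 0 ; sig = (2; —)
  • {3,6}:  v_{3} + v_{6} = 0 ; sig = (2; —)
  • {0,2}:  v_{0} + v_{2} = v_{5} ; sig = (2; 1)
  • {0,5}:  v_{0} + v_{5} = v_{6} ; sig = (2; 1)
  • {1,5}:  v_{1} + v_{5} = v_{2} ; sig = (2; 1)
  • {1,6}:  v_{1} + v_{6} = v_{5} ; sig = (2; 1)
  • {2,5}:  v_{2} + v_{5} = v_{4} ; sig = (2; 1)
  • {3,5}:  v_{3} + v_{5} = v_{1} ; sig = (2; 1)
  • {3,4}:  v_{3} + v_{4} = v_{1} + v_{2} ; sig = (2; 1,1)
  • {0,4}:  v_{0} + v_{4} = 2·v_{5} ; sig = (2; 2)
  • {1,4}:  v_{1} + v_{4} = 2·v_{2} ; sig = (2; 2)
  • {2,3}:  v_{2} + v_{3} = 2·v_{1} ; sig = (2; 2)
  • {2,6}:  v_{2} + v_{6} = 2·v_{5} ; sig = (2; 2)
  • {4,6}:  v_{4} + v_{6} = 3·v_{5} ; sig = (2; 3)

Sorted signature multiset PRS(X):
[(2; —), (2; —), (2; 1), (2; 1), (2; 1), (2; 1), (2; 1), (2; 1), (2; 1,1), (2; 2), (2; 2), (2; 2), (2; 2), (2; 3)]


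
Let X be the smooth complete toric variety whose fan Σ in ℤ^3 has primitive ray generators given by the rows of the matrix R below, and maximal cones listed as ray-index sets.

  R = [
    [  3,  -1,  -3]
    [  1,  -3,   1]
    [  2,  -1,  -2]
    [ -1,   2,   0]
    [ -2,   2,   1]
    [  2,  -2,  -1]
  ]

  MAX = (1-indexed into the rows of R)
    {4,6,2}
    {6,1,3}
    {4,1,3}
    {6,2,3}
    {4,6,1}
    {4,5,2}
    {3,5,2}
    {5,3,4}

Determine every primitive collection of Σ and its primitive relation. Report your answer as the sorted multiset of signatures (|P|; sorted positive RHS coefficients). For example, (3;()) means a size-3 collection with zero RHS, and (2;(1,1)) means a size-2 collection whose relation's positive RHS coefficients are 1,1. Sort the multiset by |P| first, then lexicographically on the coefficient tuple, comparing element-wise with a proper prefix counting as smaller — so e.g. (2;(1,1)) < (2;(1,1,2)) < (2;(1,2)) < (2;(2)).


5 collections generate NE(X_Σ); each relation:

  • {5,6}:  v_{5} + v_{6} = 0  →  sig = (2;())
  • {1,5}:  v_{1} + v_{5} = v_{3} + v_{4}  →  sig = (2;(1,1))
  • {1,2}:  v_{1} + v_{2} = 2·v_{6}  →  sig = (2;(2))
  • {2,3,4}:  v_{2} + v_{3} + v_{4} = v_{6}  →  sig = (3;(1))
  • {3,4,6}:  v_{3} + v_{4} + v_{6} = v_{1}  →  sig = (3;(1))

Sorted signature multiset PRS(X):
    (2;())
    (2;(1,1))
    (2;(2))
    (3;(1))
    (3;(1))


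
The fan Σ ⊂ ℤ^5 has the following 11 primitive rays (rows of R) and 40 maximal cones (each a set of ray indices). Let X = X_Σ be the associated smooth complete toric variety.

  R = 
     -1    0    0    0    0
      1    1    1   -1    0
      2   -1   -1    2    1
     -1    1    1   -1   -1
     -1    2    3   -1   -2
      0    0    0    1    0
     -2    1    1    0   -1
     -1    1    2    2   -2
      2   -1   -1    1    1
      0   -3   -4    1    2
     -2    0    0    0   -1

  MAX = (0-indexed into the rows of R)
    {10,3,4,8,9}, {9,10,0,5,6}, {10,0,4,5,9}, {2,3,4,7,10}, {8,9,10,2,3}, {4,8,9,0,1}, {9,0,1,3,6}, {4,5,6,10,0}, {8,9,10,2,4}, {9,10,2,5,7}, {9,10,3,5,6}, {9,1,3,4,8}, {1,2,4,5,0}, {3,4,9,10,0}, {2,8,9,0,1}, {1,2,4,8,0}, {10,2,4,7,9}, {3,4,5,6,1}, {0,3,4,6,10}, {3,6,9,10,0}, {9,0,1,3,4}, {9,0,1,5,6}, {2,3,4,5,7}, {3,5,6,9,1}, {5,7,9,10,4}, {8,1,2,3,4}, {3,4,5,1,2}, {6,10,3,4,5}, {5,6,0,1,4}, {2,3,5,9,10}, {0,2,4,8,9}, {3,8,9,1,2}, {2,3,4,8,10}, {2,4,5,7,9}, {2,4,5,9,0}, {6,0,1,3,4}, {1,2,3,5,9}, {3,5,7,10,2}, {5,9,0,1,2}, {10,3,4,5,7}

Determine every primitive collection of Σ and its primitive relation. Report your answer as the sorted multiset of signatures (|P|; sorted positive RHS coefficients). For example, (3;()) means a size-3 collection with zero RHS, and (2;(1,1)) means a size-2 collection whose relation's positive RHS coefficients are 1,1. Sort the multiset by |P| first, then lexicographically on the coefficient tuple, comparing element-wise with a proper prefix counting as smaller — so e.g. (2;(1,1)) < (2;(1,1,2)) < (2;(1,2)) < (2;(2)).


The 20 primitive collections of Σ (r=11, n=5):

  {1,10}:  v_{1} + v_{10} = v_{3} ; sig = (2;(1))
  {5,8}:  v_{5} + v_{8} = v_{2} ; sig = (2;(1))
  {6,8}:  v_{6} + v_{8} = v_{5} ; sig = (2;(1))
  {1,7}:  v_{1} + v_{7} = v_{2} + v_{3} + v_{4} + v_{5} ; sig = (2;(1,1,1,1))
  {7,8}:  v_{7} + v_{8} = 2·v_{2} + v_{4} + v_{10} ; sig = (2;(1,1,2))
  {6,7}:  v_{6} + v_{7} = v_{4} + 3·v_{5} + v_{10} ; sig = (2;(1,1,3))
  {0,7}:  v_{0} + v_{7} = 2·v_{4} + 3·v_{5} + v_{9} ; sig = (2;(1,2,3))
  {2,6}:  v_{2} + v_{6} = 2·v_{5} ; sig = (2;(2))
  {0,3,8}:  v_{0} + v_{3} + v_{8} = 0 ; sig = (3;())
  {0,2,3}:  v_{0} + v_{2} + v_{3} = v_{5} ; sig = (3;(1))
  {0,3,5}:  v_{0} + v_{3} + v_{5} = v_{6} ; sig = (3;(1))
  {4,6,9}:  v_{4} + v_{6} + v_{9} = v_{0} + v_{10} ; sig = (3;(1,1))
  {0,8,10}:  v_{0} + v_{8} + v_{10} = v_{4} + v_{5} + v_{9} ; sig = (3;(1,1,1))
  {0,2,10}:  v_{0} + v_{2} + v_{10} = v_{4} + 2·v_{5} + v_{9} ; sig = (3;(1,1,2))
  {3,7,9}:  v_{3} + v_{7} + v_{9} = v_{2} + 2·v_{10} ; sig = (3;(1,2))
  {1,4,5,9}:  v_{1} + v_{4} + v_{5} + v_{9} = 0 ; sig = (4;())
  {1,2,4,9}:  v_{1} + v_{2} + v_{4} + v_{9} = v_{8} ; sig = (4;(1))
  {2,4,5,10}:  v_{2} + v_{4} + v_{5} + v_{10} = v_{7} ; sig = (4;(1))
  {3,4,5,9}:  v_{3} + v_{4} + v_{5} + v_{9} = v_{10} ; sig = (4;(1))
  {2,3,4,9}:  v_{2} + v_{3} + v_{4} + v_{9} = v_{8} + v_{10} ; sig = (4;(1,1))

Hence PRS(X_Σ) =
    |P|=2: 8 collections, coeffs (1), (1), (1), (1,1,1,1), (1,1,2), (1,1,3), (1,2,3), (2)
    |P|=3: 7 collections, coeffs (), (1), (1), (1,1), (1,1,1), (1,1,2), (1,2)
    |P|=4: 5 collections, coeffs (), (1), (1), (1), (1,1)


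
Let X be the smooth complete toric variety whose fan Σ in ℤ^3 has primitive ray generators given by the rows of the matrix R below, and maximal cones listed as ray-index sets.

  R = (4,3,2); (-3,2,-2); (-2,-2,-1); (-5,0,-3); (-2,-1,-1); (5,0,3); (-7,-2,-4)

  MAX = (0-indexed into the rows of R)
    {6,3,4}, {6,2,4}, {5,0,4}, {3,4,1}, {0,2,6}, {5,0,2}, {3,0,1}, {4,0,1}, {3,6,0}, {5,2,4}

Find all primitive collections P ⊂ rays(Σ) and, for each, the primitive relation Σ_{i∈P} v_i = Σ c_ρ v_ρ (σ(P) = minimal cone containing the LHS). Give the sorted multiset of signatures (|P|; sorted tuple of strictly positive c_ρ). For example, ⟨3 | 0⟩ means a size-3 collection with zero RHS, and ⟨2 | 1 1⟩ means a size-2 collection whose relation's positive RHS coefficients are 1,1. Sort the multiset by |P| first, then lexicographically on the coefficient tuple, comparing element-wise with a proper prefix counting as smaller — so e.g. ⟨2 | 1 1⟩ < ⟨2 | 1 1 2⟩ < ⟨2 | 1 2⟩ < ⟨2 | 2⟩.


Primitive collections (9):

  {3,5}:  v_{3} + v_{5} = 0 ; sig = ⟨2 | 0⟩
  {1,2}:  v_{1} + v_{2} = v_{3} ; sig = ⟨2 | 1⟩
  {2,3}:  v_{2} + v_{3} = v_{6} ; sig = ⟨2 | 1⟩
  {5,6}:  v_{5} + v_{6} = v_{2} ; sig = ⟨2 | 1⟩
  {1,5}:  v_{1} + v_{5} = v_{0} + v_{4} ; sig = ⟨2 | 1 1⟩
  {1,6}:  v_{1} + v_{6} = 2·v_{3} ; sig = ⟨2 | 2⟩
  {0,2,4}:  v_{0} + v_{2} + v_{4} = 0 ; sig = ⟨3 | 0⟩
  {0,3,4}:  v_{0} + v_{3} + v_{4} = v_{1} ; sig = ⟨3 | 1⟩
  {0,4,6}:  v_{0} + v_{4} + v_{6} = v_{3} ; sig = ⟨3 | 1⟩

Hence PRS(X_Σ) =
    |P|=2: 6 collections, coeffs (), (1), (1), (1), (1,1), (2)
    |P|=3: 3 collections, coeffs (), (1), (1)


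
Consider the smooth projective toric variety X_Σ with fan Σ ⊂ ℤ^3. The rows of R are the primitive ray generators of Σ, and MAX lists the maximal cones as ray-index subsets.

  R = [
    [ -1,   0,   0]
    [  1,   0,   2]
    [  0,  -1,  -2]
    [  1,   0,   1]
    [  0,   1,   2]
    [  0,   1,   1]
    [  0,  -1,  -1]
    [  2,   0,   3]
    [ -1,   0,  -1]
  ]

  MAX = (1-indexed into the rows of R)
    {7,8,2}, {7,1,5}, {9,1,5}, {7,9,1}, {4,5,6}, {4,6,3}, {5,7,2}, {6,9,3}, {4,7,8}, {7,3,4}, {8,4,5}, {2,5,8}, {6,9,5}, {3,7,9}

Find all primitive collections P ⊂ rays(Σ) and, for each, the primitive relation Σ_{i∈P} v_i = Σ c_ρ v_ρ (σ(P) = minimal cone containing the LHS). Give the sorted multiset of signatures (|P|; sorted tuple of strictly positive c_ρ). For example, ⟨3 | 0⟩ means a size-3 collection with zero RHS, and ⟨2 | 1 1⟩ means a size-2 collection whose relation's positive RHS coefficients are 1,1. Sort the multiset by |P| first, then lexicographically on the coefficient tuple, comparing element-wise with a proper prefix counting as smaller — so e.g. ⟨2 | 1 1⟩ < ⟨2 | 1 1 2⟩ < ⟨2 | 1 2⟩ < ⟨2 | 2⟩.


Δ(Σ) — 9 vertices, 18 min non-faces:

  P={3,5}:  v_{3} + v_{5} = 0  ⟹  sig = ⟨2 | 0⟩
  P={4,9}:  v_{4} + v_{9} = 0  ⟹  sig = ⟨2 | 0⟩
  P={6,7}:  v_{6} + v_{7} = 0  ⟹  sig = ⟨2 | 0⟩
  P={2,4}:  v_{2} + v_{4} = v_{8}  ⟹  sig = ⟨2 | 1⟩
  P={8,9}:  v_{8} + v_{9} = v_{2}  ⟹  sig = ⟨2 | 1⟩
  P={1,3}:  v_{1} + v_{3} = v_{7} + v_{9}  ⟹  sig = ⟨2 | 1 1⟩
  P={1,4}:  v_{1} + v_{4} = v_{5} + v_{7}  ⟹  sig = ⟨2 | 1 1⟩
  P={1,6}:  v_{1} + v_{6} = v_{5} + v_{9}  ⟹  sig = ⟨2 | 1 1⟩
  P={2,3}:  v_{2} + v_{3} = v_{4} + v_{7}  ⟹  sig = ⟨2 | 1 1⟩
  P={2,6}:  v_{2} + v_{6} = v_{4} + v_{5}  ⟹  sig = ⟨2 | 1 1⟩
  P={2,9}:  v_{2} + v_{9} = v_{5} + v_{7}  ⟹  sig = ⟨2 | 1 1⟩
  P={1,8}:  v_{1} + v_{8} = v_{2} + v_{5} + v_{7}  ⟹  sig = ⟨2 | 1 1 1⟩
  P={3,8}:  v_{3} + v_{8} = 2·v_{4} + v_{7}  ⟹  sig = ⟨2 | 1 2⟩
  P={6,8}:  v_{6} + v_{8} = 2·v_{4} + v_{5}  ⟹  sig = ⟨2 | 1 2⟩
  P={1,2}:  v_{1} + v_{2} = 2·v_{5} + 2·v_{7}  ⟹  sig = ⟨2 | 2 2⟩
  P={4,5,7}:  v_{4} + v_{5} + v_{7} = v_{2}  ⟹  sig = ⟨3 | 1⟩
  P={5,7,9}:  v_{5} + v_{7} + v_{9} = v_{1}  ⟹  sig = ⟨3 | 1⟩
  P={5,7,8}:  v_{5} + v_{7} + v_{8} = 2·v_{2}  ⟹  sig = ⟨3 | 2⟩

Signatures (|P|; sorted positive RHS coefficients), sorted:
    |P|=2: 15 collections, coeffs (), (), (), (1), (1), (1,1), (1,1), (1,1), (1,1), (1,1), (1,1), (1,1,1), (1,2), (1,2), (2,2)
    |P|=3: 3 collections, coeffs (1), (1), (2)


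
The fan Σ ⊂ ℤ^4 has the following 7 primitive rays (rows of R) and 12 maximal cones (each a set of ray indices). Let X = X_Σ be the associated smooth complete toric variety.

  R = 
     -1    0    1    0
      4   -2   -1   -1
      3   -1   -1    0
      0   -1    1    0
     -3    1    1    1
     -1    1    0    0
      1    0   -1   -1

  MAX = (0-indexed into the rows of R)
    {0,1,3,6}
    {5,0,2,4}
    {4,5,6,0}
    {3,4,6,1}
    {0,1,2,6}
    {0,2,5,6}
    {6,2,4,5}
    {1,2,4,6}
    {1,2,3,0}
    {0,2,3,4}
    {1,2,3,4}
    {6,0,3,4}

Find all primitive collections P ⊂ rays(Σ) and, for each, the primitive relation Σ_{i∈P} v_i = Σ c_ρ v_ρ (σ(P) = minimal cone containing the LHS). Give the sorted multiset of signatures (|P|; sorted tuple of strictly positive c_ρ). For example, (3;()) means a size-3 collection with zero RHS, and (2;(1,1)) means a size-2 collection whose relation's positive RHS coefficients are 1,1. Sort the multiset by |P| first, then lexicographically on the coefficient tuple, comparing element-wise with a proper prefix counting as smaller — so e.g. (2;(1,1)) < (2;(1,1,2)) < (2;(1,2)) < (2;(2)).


The 5 primitive collections of Σ (r=7, n=4):

  • {3,5}:  v_{3} + v_{5} = v_{0}  →  sig = (2;(1))
  • {1,5}:  v_{1} + v_{5} = v_{0} + v_{2} + v_{6}  →  sig = (2;(1,1,1))
  • {0,1,4}:  v_{0} + v_{1} + v_{4} = v_{3}  →  sig = (3;(1))
  • {2,3,6}:  v_{2} + v_{3} + v_{6} = v_{1}  →  sig = (3;(1))
  • {0,2,4,6}:  v_{0} + v_{2} + v_{4} + v_{6} = 0  →  sig = (4;())

Hence PRS(X_Σ) =
{ (2;(1)),  (2;(1,1,1)),  (3;(1)) ×2,  (4;()) }


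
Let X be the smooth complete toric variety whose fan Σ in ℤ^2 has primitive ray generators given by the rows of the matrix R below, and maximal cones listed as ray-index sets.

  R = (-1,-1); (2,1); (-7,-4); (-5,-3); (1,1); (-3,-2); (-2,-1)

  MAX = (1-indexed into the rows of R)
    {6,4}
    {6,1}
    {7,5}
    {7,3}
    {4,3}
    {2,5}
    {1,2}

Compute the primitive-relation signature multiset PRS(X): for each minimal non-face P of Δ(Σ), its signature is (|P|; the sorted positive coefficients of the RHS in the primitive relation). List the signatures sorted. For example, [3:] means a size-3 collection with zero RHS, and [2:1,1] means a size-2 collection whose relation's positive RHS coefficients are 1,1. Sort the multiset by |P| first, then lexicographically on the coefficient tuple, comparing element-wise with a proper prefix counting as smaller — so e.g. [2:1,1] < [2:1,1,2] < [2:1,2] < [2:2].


Minimal non-faces — 14 found among 7 rays, 7 max cones:

  P = {1,5}:  v_{1} + v_{5} = 0  so sig = [2:]
  P = {2,7}:  v_{2} + v_{7} = 0  so sig = [2:]
  P = {1,7}:  v_{1} + v_{7} = v_{6}  so sig = [2:1]
  P = {2,3}:  v_{2} + v_{3} = v_{4}  so sig = [2:1]
  P = {2,4}:  v_{2} + v_{4} = v_{6}  so sig = [2:1]
  P = {2,6}:  v_{2} + v_{6} = v_{1}  so sig = [2:1]
  P = {4,7}:  v_{4} + v_{7} = v_{3}  so sig = [2:1]
  P = {5,6}:  v_{5} + v_{6} = v_{7}  so sig = [2:1]
  P = {6,7}:  v_{6} + v_{7} = v_{4}  so sig = [2:1]
  P = {1,3}:  v_{1} + v_{3} = v_{4} + v_{6}  so sig = [2:1,1]
  P = {1,4}:  v_{1} + v_{4} = 2·v_{6}  so sig = [2:2]
  P = {3,6}:  v_{3} + v_{6} = 2·v_{4}  so sig = [2:2]
  P = {4,5}:  v_{4} + v_{5} = 2·v_{7}  so sig = [2:2]
  P = {3,5}:  v_{3} + v_{5} = 3·v_{7}  so sig = [2:3]

so the primitive-relation signature multiset is
{ [2:] ×2,  [2:1] ×7,  [2:1,1],  [2:2] ×3,  [2:3] }
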